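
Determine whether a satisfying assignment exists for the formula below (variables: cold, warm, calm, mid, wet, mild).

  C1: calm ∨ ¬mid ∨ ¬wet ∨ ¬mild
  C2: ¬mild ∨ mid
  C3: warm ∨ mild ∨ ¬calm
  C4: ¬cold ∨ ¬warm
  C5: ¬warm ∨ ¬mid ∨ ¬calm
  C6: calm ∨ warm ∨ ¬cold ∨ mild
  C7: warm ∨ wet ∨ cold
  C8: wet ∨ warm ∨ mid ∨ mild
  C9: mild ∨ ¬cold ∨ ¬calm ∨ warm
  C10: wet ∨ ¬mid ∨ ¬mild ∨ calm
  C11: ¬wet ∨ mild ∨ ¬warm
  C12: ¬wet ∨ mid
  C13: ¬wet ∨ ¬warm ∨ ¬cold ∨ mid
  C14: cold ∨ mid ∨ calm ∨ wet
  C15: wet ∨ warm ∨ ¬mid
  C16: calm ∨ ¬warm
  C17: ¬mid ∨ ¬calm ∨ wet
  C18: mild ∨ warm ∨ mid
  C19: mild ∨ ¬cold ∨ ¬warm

Case mild = False:
Case warm = False:
The clause (¬calm) is unit, so calm = False.
The clause (¬cold) is unit, so cold = False.
The clause (wet) is unit, so wet = True.
The clause (mid) is unit, so mid = True.
This assignment satisfies each clause.
A satisfying assignment: cold: False,  warm: False,  calm: False,  mid: True,  wet: True,  mild: False.

Yes, satisfiable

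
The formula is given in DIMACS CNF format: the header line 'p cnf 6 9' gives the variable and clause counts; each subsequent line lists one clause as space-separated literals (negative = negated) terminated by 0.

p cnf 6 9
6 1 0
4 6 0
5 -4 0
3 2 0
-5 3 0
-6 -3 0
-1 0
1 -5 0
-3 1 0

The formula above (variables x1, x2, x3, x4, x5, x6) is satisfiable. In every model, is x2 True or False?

True

Suppose x2 = False.
The clause (x3) is unit, so x3 = True.
The clause (¬x6) is unit, so x6 = False.
The clause (x1) is unit, so x1 = True.
That conflicts with the unit clause (¬x1).
So every satisfying assignment has x2 = True.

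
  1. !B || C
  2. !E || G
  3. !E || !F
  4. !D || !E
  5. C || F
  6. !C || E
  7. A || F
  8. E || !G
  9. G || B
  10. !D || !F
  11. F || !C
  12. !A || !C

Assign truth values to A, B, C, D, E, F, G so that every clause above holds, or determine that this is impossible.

Try B = false.
From the singleton clause (G), G = true.
From the singleton clause (E), E = true.
From the singleton clause (!F), F = false.
From the singleton clause (!D), D = false.
From the singleton clause (C), C = true.
Now (!C) is unsatisfied and unit — conflict.
That branch fails; take B = true instead.
From the singleton clause (C), C = true.
From the singleton clause (E), E = true.
From the singleton clause (G), G = true.
From the singleton clause (!F), F = false.
Now (F) is unsatisfied and unit — conflict.
Either choice for B ends in contradiction.

UNSATISFIABLE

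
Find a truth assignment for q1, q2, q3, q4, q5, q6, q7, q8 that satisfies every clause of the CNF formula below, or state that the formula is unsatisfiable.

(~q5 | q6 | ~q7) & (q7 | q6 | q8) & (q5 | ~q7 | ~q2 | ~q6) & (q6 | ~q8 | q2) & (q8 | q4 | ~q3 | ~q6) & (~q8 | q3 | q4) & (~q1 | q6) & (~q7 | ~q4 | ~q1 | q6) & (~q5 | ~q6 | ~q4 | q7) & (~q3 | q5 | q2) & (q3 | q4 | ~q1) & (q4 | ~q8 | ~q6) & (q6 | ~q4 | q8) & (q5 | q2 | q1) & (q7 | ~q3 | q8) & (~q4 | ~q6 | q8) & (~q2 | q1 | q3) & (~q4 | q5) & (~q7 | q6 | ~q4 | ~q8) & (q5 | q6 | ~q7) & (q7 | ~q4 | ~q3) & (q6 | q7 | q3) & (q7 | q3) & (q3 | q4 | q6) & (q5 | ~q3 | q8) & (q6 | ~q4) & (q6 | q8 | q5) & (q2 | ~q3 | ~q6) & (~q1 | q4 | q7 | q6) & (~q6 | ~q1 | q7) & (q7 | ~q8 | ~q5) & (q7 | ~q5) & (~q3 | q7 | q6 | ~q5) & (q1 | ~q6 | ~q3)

Case q1 = 1:
Unit clause (q6) forces q6 = 1.
Unit clause (q7) forces q7 = 1.
Case q5 = 1:
Case q3 = 0:
Unit clause (q4) forces q4 = 1.
Unit clause (q8) forces q8 = 1.
Every clause is now satisfied; q2 is unconstrained.

q1=1; q2=0; q3=0; q4=1; q5=1; q6=1; q7=1; q8=1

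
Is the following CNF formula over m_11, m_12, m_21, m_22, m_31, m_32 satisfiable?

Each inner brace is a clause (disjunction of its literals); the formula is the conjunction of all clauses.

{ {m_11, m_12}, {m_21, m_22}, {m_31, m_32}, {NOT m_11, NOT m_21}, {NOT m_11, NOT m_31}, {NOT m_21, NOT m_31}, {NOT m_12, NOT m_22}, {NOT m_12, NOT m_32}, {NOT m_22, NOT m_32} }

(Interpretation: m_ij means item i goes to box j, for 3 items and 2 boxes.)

Unsatisfiable

Try m_11 = true.
(NOT m_21) alone gives m_21 = false.
(m_22) alone gives m_22 = true.
(NOT m_31) alone gives m_31 = false.
(m_32) alone gives m_32 = true.
Now (NOT m_32) is unsatisfied and unit — conflict.
Undo m_11 and try m_11 = false.
(m_12) alone gives m_12 = true.
(NOT m_22) alone gives m_22 = false.
(m_21) alone gives m_21 = true.
(NOT m_31) alone gives m_31 = false.
(m_32) alone gives m_32 = true.
Now (NOT m_32) is unsatisfied and unit — conflict.
Both values of m_11 lead to a conflict.
No assignment satisfies every clause.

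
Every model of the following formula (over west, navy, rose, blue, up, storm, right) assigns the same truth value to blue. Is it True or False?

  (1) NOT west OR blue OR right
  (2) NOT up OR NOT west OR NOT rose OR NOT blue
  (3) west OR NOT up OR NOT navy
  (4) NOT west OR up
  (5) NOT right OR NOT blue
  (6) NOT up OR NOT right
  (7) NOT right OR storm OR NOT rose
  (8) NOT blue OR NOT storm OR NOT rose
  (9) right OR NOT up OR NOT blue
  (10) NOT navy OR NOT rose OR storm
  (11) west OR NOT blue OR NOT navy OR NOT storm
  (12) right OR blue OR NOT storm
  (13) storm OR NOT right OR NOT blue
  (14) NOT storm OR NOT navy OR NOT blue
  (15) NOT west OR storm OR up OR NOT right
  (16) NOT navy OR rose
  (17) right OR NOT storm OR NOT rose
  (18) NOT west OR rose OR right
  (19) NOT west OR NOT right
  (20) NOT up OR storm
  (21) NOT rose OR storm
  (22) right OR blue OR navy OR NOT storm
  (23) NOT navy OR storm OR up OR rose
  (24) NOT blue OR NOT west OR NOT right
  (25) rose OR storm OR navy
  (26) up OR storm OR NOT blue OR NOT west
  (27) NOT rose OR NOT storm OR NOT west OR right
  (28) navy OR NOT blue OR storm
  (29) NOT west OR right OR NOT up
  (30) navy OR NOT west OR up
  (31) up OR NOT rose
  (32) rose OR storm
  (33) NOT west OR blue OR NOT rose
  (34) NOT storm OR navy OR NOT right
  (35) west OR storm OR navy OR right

True

Suppose blue = false.
Case west = false:
Case up = false:
The clause (NOT rose) is unit, so rose = false.
The clause (NOT navy) is unit, so navy = false.
The clause (storm) is unit, so storm = true.
The clause (right) is unit, so right = true.
Now (NOT right) is unsatisfied and unit — conflict.
Undo up and try up = true.
The clause (NOT navy) is unit, so navy = false.
The clause (NOT right) is unit, so right = false.
The clause (NOT storm) is unit, so storm = false.
Now (storm) is unsatisfied and unit — conflict.
Neither up = true nor up = false works.
Undo west and try west = true.
The clause (right) is unit, so right = true.
Now (NOT right) is unsatisfied and unit — conflict.
Neither west = true nor west = false works.
So every satisfying assignment has blue = True.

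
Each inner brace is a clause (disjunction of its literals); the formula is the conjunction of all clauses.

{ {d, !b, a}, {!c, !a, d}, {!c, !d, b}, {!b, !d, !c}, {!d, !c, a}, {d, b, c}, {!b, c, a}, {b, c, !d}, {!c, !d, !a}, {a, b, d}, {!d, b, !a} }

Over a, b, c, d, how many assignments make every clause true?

There are 2^4 = 16 truth assignments over (a, b, c, d).
Check each against the 11 clauses (columns in the order a, b, c, d):
  F F F F  ✗ fails (d || b || c)
  F F F T  ✗ fails (b || c || !d)
  F F T F  ✗ fails (a || b || d)
  F F T T  ✗ fails (!c || !d || b)
  F T F F  ✗ fails (d || !b || a)
  F T F T  ✗ fails (!b || c || a)
  F T T F  ✗ fails (d || !b || a)
  F T T T  ✗ fails (!b || !d || !c)
  T F F F  ✗ fails (d || b || c)
  T F F T  ✗ fails (b || c || !d)
  T F T F  ✗ fails (!c || !a || d)
  T F T T  ✗ fails (!c || !d || b)
  T T F F  ✓ satisfies all
  T T F T  ✓ satisfies all
  T T T F  ✗ fails (!c || !a || d)
  T T T T  ✗ fails (!b || !d || !c)
2 of the 16 rows are models.

2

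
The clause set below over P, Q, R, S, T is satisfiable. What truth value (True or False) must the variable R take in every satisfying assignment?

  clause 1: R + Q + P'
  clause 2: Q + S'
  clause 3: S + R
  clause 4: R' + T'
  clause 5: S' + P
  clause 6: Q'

Suppose R = 0.
(S) alone gives S = 1.
(Q) alone gives Q = 1.
Now (Q') is unsatisfied and unit — conflict.
So every satisfying assignment has R = True.

True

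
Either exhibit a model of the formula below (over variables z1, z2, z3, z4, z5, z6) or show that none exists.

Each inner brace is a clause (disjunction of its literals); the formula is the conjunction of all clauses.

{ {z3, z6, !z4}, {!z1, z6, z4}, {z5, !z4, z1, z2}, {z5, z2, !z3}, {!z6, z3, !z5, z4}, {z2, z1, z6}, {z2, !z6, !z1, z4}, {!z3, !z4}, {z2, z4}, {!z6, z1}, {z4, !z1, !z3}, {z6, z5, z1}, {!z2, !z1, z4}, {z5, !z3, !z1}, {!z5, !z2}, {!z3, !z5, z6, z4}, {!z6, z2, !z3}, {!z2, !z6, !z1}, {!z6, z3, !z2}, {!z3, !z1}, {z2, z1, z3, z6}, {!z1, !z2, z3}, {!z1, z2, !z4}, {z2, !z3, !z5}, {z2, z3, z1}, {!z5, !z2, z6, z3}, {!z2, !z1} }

UNSATISFIABLE

Case z3 = false:
Case z6 = true:
The clause (z1) is unit, so z1 = true.
The clause (!z2) is unit, so z2 = false.
The clause (z4) is unit, so z4 = true.
Now (!z4) is unsatisfied and unit — conflict.
So z6 must be the other value — set z6 = false.
The clause (!z4) is unit, so z4 = false.
The clause (!z1) is unit, so z1 = false.
The clause (z2) is unit, so z2 = true.
The clause (z5) is unit, so z5 = true.
Now (!z5) is unsatisfied and unit — conflict.
Neither z6 = true nor z6 = false works.
So z3 must be the other value — set z3 = true.
The clause (!z4) is unit, so z4 = false.
The clause (z2) is unit, so z2 = true.
The clause (!z1) is unit, so z1 = false.
The clause (!z6) is unit, so z6 = false.
The clause (z5) is unit, so z5 = true.
Now (!z5) is unsatisfied and unit — conflict.
Neither z3 = true nor z3 = false works.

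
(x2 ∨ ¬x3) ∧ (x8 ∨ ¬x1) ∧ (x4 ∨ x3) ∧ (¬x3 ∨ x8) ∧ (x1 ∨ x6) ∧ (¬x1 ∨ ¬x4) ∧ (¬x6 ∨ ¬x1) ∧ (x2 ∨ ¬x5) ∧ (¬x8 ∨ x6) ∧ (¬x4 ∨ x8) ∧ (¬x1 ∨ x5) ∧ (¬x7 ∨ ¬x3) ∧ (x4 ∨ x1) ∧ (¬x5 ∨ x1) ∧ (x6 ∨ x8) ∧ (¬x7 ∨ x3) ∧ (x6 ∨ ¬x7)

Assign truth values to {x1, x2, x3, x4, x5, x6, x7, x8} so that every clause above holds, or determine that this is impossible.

Case x2 = True:
Case x8 = True:
From the singleton clause (x6), x6 = True.
From the singleton clause (¬x1), x1 = False.
From the singleton clause (x4), x4 = True.
From the singleton clause (¬x5), x5 = False.
Case x7 = False:
All clauses hold; x3 can take either value.

x1: False,  x2: True,  x3: False,  x4: True,  x5: False,  x6: True,  x7: False,  x8: True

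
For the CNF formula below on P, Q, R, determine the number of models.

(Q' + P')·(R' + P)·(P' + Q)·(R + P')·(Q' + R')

There are 2^3 = 8 truth assignments over (P, Q, R).
Split on Q. With Q = 1, the clauses containing Q are satisfied and Q' drops from the rest; 1 of the 2^2 = 4 assignments to the other variables satisfy what remains.
With Q = 0, by the same count on the reduced clause set, 1 assignment works.
(One model: P=F, Q=F, R=F.)
Total: 1 + 1 = 2.

2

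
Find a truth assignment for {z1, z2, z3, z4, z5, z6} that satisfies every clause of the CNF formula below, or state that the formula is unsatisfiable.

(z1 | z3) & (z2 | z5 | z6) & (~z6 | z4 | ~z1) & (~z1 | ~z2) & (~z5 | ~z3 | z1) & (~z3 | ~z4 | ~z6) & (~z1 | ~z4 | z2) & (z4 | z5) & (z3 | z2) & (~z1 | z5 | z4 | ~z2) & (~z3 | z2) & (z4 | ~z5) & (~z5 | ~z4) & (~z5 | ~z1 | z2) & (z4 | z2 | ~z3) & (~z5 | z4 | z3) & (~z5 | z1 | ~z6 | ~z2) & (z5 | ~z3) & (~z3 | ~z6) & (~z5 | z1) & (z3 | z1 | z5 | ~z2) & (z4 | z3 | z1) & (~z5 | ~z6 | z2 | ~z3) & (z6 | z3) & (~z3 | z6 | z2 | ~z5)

Branch on z1: set z1 = 1.
From the singleton clause (~z2), z2 = 0.
From the singleton clause (~z4), z4 = 0.
From the singleton clause (~z6), z6 = 0.
From the singleton clause (z5), z5 = 1.
That conflicts with the unit clause (~z5).
Undo z1 and try z1 = 0.
From the singleton clause (z3), z3 = 1.
From the singleton clause (~z5), z5 = 0.
That conflicts with the unit clause (z5).
Neither z1 = 1 nor z1 = 0 works.

UNSATISFIABLE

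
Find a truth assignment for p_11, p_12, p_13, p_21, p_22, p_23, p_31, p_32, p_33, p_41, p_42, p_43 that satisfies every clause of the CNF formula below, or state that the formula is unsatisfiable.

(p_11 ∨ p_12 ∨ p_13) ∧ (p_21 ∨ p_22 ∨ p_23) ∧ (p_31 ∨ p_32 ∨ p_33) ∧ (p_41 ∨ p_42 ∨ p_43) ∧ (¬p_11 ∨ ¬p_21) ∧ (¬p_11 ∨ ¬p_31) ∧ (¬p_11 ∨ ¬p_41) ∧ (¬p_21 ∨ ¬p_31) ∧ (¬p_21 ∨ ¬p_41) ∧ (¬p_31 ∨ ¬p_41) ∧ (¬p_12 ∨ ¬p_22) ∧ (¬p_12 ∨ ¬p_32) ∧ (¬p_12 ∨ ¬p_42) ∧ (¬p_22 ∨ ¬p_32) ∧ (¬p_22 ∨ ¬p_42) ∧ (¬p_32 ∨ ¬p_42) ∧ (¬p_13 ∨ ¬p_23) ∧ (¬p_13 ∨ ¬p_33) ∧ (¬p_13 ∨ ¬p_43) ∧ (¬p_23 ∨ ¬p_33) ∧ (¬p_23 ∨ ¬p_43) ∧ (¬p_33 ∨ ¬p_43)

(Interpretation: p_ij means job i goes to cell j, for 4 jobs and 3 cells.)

Try p_11 = False.
Try p_12 = True.
Unit clause (¬p_22) forces p_22 = False.
Unit clause (¬p_32) forces p_32 = False.
Unit clause (¬p_42) forces p_42 = False.
Try p_21 = True.
Unit clause (¬p_31) forces p_31 = False.
Unit clause (p_33) forces p_33 = True.
Unit clause (¬p_41) forces p_41 = False.
Unit clause (p_43) forces p_43 = True.
Now (¬p_43) is unsatisfied and unit — conflict.
That branch fails; take p_21 = False instead.
Unit clause (p_23) forces p_23 = True.
Unit clause (¬p_13) forces p_13 = False.
Unit clause (¬p_33) forces p_33 = False.
Unit clause (p_31) forces p_31 = True.
Unit clause (¬p_41) forces p_41 = False.
Unit clause (p_43) forces p_43 = True.
Now (¬p_43) is unsatisfied and unit — conflict.
Both values of p_21 lead to a conflict.
That branch fails; take p_12 = False instead.
Unit clause (p_13) forces p_13 = True.
Unit clause (¬p_23) forces p_23 = False.
Unit clause (¬p_33) forces p_33 = False.
Unit clause (¬p_43) forces p_43 = False.
Try p_21 = True.
Unit clause (¬p_31) forces p_31 = False.
Unit clause (p_32) forces p_32 = True.
Unit clause (¬p_41) forces p_41 = False.
Unit clause (p_42) forces p_42 = True.
Now (¬p_42) is unsatisfied and unit — conflict.
That branch fails; take p_21 = False instead.
Unit clause (p_22) forces p_22 = True.
Unit clause (¬p_32) forces p_32 = False.
Unit clause (p_31) forces p_31 = True.
Unit clause (¬p_41) forces p_41 = False.
Unit clause (p_42) forces p_42 = True.
Now (¬p_42) is unsatisfied and unit — conflict.
Both values of p_21 lead to a conflict.
Both values of p_12 lead to a conflict.
That branch fails; take p_11 = True instead.
Unit clause (¬p_21) forces p_21 = False.
Unit clause (¬p_31) forces p_31 = False.
Unit clause (¬p_41) forces p_41 = False.
Try p_22 = True.
Unit clause (¬p_12) forces p_12 = False.
Unit clause (¬p_32) forces p_32 = False.
Unit clause (p_33) forces p_33 = True.
Unit clause (¬p_42) forces p_42 = False.
Unit clause (p_43) forces p_43 = True.
Now (¬p_43) is unsatisfied and unit — conflict.
That branch fails; take p_22 = False instead.
Unit clause (p_23) forces p_23 = True.
Unit clause (¬p_13) forces p_13 = False.
Unit clause (¬p_33) forces p_33 = False.
Unit clause (p_32) forces p_32 = True.
Unit clause (¬p_12) forces p_12 = False.
Unit clause (¬p_42) forces p_42 = False.
Unit clause (p_43) forces p_43 = True.
Now (¬p_43) is unsatisfied and unit — conflict.
Both values of p_22 lead to a conflict.
Both values of p_11 lead to a conflict.

UNSATISFIABLE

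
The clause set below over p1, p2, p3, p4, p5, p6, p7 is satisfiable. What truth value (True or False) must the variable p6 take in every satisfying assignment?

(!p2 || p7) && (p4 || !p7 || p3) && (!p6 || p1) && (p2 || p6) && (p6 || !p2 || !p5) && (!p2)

True

Suppose p6 = false.
Unit clause (p2) forces p2 = true.
Now (!p2) is unsatisfied and unit — conflict.
So every satisfying assignment has p6 = True.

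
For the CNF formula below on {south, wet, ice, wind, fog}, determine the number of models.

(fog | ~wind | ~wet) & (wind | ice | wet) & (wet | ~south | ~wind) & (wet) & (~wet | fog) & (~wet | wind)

There are 2^5 = 32 truth assignments over (south, wet, ice, wind, fog).
Split on south. With south = 1, the clauses containing south are satisfied and ~south drops from the rest; 2 of the 2^4 = 16 assignments to the other variables satisfy what remains.
With south = 0, by the same count on the reduced clause set, 2 assignments work.
(One model: south=F, wet=T, ice=F, wind=T, fog=T.)
Total: 2 + 2 = 4.

4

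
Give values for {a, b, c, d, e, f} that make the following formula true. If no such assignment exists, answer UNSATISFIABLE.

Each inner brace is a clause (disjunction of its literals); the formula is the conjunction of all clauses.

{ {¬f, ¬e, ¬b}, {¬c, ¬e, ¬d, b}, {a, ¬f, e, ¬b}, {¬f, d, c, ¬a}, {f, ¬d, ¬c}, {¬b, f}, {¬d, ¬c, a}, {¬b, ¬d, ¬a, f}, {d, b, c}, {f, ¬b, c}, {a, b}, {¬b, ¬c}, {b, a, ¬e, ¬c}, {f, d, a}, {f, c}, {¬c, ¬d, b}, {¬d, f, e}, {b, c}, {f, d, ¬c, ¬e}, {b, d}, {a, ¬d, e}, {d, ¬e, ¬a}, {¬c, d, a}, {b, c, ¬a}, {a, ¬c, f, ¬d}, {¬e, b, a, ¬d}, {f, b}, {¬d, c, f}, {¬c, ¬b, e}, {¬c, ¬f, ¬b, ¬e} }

Branch on b: set b = True.
Unit clause (f) forces f = True.
Unit clause (¬e) forces e = False.
Unit clause (a) forces a = True.
Unit clause (¬c) forces c = False.
Unit clause (d) forces d = True.
This assignment satisfies each clause.

a=True,  b=True,  c=False,  d=True,  e=False,  f=True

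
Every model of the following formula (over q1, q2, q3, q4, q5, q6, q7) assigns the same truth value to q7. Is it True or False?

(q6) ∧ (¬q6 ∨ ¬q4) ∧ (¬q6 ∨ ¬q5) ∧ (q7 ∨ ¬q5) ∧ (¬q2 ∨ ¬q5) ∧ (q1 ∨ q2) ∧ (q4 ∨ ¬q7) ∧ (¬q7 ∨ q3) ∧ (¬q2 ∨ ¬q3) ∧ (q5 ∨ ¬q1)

Suppose q7 = True.
(q6) alone gives q6 = True.
(¬q4) alone gives q4 = False.
Now (q4) is unsatisfied and unit — conflict.
So every satisfying assignment has q7 = False.

False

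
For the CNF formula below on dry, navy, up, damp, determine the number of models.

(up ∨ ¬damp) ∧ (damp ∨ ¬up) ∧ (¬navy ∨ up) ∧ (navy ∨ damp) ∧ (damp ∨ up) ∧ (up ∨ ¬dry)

There are 2^4 = 16 truth assignments over (dry, navy, up, damp).
Split on up. With up = True, the clauses containing up are satisfied and ¬up drops from the rest; 4 of the 2^3 = 8 assignments to the other variables satisfy what remains.
With up = False, by the same count on the reduced clause set, 0 assignments work.
Total: 4 + 0 = 4.

4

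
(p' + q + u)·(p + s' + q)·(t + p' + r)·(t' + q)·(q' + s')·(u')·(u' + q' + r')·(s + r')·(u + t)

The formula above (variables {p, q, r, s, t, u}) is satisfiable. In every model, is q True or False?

Suppose q = 0.
Unit clause (t') forces t = 0.
Unit clause (u') forces u = 0.
Now (u) is unsatisfied and unit — conflict.
So every satisfying assignment has q = True.

True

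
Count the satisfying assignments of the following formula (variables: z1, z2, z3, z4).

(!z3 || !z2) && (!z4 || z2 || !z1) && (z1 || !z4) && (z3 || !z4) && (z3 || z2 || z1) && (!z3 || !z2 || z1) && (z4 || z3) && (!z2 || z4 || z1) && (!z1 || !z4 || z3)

There are 2^4 = 16 truth assignments over (z1, z2, z3, z4).
Split on z3. With z3 = true, the clauses containing z3 are satisfied and !z3 drops from the rest; 2 of the 2^3 = 8 assignments to the other variables satisfy what remains.
With z3 = false, by the same count on the reduced clause set, 0 assignments work.
Total: 2 + 0 = 2.

2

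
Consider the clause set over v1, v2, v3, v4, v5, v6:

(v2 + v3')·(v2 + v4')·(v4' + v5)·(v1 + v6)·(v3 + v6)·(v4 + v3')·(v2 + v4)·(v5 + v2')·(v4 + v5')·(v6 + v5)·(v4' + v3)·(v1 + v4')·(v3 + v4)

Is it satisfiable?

Try v2 = 1.
The clause (v5) is unit, so v5 = 1.
The clause (v4) is unit, so v4 = 1.
The clause (v3) is unit, so v3 = 1.
The clause (v1) is unit, so v1 = 1.
Every clause is now satisfied; v6 is unconstrained.
A satisfying assignment: v1 ↦ 1, v2 ↦ 1, v3 ↦ 1, v4 ↦ 1, v5 ↦ 1, v6 ↦ 1.

Satisfiable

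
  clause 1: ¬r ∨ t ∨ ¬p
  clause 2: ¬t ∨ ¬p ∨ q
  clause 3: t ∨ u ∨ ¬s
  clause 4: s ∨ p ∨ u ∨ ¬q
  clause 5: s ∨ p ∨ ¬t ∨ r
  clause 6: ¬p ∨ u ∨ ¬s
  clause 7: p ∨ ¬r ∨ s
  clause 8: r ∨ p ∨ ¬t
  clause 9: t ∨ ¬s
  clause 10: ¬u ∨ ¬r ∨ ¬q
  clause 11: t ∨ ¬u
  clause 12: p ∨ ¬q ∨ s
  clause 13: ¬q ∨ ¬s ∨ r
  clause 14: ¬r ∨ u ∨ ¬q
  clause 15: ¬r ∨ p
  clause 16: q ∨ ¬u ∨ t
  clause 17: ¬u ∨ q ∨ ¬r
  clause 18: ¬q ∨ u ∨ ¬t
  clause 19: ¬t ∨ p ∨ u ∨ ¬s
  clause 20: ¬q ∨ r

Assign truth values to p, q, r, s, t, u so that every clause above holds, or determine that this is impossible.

Branch on t: set t = False.
From the singleton clause (¬s), s = False.
From the singleton clause (¬u), u = False.
Branch on r: set r = False.
From the singleton clause (¬q), q = False.
All clauses hold; p can take either value.

p: True, q: False, r: False, s: False, t: False, u: False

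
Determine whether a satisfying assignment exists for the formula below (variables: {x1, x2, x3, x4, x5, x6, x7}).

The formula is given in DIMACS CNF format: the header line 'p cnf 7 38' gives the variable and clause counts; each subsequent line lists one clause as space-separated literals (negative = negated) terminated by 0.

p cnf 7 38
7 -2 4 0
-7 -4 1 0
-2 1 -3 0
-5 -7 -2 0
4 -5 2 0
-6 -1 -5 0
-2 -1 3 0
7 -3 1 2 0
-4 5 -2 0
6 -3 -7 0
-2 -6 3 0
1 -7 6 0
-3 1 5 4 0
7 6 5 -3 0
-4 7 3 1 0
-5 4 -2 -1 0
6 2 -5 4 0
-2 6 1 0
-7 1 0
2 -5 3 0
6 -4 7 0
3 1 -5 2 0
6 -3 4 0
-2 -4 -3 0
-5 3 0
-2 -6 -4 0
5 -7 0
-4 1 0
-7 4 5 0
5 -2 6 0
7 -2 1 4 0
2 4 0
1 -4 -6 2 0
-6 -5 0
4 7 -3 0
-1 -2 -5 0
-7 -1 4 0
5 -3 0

Case x7 = False:
Case x2 = False:
(x4) alone gives x4 = True.
(x6) alone gives x6 = True.
(x1) alone gives x1 = True.
(¬x5) alone gives x5 = False.
(¬x3) alone gives x3 = False.
This assignment satisfies each clause.
A satisfying assignment: x1: True, x2: False, x3: False, x4: True, x5: False, x6: True, x7: False.

Yes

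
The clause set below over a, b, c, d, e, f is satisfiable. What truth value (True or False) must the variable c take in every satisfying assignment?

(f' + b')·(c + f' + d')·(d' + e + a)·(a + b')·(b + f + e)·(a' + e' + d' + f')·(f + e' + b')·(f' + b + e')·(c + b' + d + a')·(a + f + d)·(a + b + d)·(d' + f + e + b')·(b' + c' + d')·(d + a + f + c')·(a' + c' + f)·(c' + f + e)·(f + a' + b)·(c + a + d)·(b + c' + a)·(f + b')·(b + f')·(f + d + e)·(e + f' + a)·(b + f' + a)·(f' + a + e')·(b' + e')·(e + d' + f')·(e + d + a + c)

False

Suppose c = 1.
Try f = 0.
(a') alone gives a = 0.
(b') alone gives b = 0.
That conflicts with the unit clause (b).
Backtrack on f: now try f = 1.
(b') alone gives b = 0.
That conflicts with the unit clause (b).
Both values of f lead to a conflict.
So every satisfying assignment has c = False.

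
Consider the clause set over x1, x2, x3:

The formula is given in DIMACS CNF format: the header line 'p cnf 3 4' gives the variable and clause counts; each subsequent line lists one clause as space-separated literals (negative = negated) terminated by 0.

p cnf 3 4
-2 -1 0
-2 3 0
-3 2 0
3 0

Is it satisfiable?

From the singleton clause (x3), x3 = True.
From the singleton clause (x2), x2 = True.
From the singleton clause (¬x1), x1 = False.
All clauses are satisfied.
A satisfying assignment: x1: False,  x2: True,  x3: True.

Satisfiable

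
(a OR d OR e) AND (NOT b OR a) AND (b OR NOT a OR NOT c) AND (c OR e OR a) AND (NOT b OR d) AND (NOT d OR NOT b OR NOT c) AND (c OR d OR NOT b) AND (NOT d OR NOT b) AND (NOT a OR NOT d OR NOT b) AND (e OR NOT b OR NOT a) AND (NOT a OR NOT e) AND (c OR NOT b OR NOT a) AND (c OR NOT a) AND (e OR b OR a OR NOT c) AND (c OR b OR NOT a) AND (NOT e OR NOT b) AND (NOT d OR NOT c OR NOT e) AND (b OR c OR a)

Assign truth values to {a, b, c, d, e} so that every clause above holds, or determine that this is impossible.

Branch on b: set b = false.
Branch on a: set a = false.
The clause (c) is unit, so c = true.
The clause (e) is unit, so e = true.
The clause (NOT d) is unit, so d = false.
Every clause now holds.

a: false, b: false, c: true, d: false, e: true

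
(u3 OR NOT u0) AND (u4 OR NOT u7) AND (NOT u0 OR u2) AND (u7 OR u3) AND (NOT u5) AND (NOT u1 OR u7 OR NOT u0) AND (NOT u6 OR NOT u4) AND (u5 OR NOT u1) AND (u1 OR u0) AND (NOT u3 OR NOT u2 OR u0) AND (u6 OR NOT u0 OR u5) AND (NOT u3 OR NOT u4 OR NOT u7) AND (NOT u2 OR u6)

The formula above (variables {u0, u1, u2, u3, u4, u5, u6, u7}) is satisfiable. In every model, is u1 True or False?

Suppose u1 = true.
Unit clause (NOT u5) forces u5 = false.
But (u5) is also a unit clause — contradiction.
So every satisfying assignment has u1 = False.

False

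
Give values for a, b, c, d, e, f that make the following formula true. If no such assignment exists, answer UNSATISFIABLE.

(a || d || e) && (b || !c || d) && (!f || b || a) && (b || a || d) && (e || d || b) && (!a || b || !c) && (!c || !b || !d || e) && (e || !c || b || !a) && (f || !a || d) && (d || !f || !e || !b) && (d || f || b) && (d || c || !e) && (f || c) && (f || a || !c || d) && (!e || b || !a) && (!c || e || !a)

Branch on f: set f = false.
(c) alone gives c = true.
Branch on b: set b = true.
Branch on d: set d = true.
(e) alone gives e = true.
No clause remains; a is free.

a: false, b: true, c: true, d: true, e: true, f: false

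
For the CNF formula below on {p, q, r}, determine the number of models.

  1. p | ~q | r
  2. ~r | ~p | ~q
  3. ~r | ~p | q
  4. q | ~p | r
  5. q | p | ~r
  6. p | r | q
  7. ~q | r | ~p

There are 2^3 = 8 truth assignments over (p, q, r).
Check each against the 7 clauses (columns in the order p, q, r):
  F F F  ✗ fails (p | r | q)
  F F T  ✗ fails (q | p | ~r)
  F T F  ✗ fails (p | ~q | r)
  F T T  ✓ satisfies all
  T F F  ✗ fails (q | ~p | r)
  T F T  ✗ fails (~r | ~p | q)
  T T F  ✗ fails (~q | r | ~p)
  T T T  ✗ fails (~r | ~p | ~q)
1 of the 8 rows is a model.

1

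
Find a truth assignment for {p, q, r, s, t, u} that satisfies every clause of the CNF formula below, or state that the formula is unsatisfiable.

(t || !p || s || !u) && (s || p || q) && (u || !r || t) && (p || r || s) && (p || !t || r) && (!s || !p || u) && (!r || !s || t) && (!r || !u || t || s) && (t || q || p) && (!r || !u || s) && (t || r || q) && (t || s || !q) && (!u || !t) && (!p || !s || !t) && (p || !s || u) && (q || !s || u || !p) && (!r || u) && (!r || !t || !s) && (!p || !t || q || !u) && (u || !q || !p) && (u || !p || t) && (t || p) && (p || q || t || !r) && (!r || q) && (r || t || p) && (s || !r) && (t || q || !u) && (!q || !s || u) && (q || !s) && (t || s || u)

p: true; q: true; r: false; s: true; t: false; u: true

Branch on u: set u = true.
Unit clause (!t) forces t = false.
Unit clause (p) forces p = true.
Unit clause (s) forces s = true.
Unit clause (!r) forces r = false.
Unit clause (q) forces q = true.
This assignment satisfies each clause.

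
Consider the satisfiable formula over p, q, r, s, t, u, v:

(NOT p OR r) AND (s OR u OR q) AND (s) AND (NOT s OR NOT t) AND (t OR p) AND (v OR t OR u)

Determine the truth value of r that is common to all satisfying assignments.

Suppose r = false.
Unit clause (NOT p) forces p = false.
Unit clause (s) forces s = true.
Unit clause (NOT t) forces t = false.
Now (t) is unsatisfied and unit — conflict.
So every satisfying assignment has r = True.

True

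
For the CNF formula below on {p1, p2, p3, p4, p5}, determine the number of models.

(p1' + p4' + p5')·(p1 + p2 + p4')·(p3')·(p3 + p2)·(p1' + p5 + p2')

5

There are 2^5 = 32 truth assignments over (p1, p2, p3, p4, p5).
Split on p2. With p2 = 1, the clauses containing p2 are satisfied and p2' drops from the rest; 5 of the 2^4 = 16 assignments to the other variables satisfy what remains.
With p2 = 0, by the same count on the reduced clause set, 0 assignments work.
Total: 5 + 0 = 5.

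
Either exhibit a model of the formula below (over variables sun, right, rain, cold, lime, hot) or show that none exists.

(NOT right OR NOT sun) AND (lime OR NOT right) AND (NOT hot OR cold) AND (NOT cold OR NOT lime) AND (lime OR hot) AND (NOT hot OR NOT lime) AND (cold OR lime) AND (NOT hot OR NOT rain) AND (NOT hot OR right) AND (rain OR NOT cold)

Try right = false.
From the singleton clause (NOT hot), hot = false.
From the singleton clause (lime), lime = true.
From the singleton clause (NOT cold), cold = false.
All clauses hold; sun, rain can take either value.

sun: true,  right: false,  rain: false,  cold: false,  lime: true,  hot: false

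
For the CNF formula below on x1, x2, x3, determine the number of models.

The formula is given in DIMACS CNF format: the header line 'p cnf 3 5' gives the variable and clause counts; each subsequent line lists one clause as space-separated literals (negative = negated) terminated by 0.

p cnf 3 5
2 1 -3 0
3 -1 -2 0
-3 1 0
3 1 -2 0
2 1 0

3

There are 2^3 = 8 truth assignments over (x1, x2, x3).
Check each against the 5 clauses (columns in the order x1, x2, x3):
  F F F  ✗ fails (x2 ∨ x1)
  F F T  ✗ fails (x2 ∨ x1 ∨ ¬x3)
  F T F  ✗ fails (x3 ∨ x1 ∨ ¬x2)
  F T T  ✗ fails (¬x3 ∨ x1)
  T F F  ✓ satisfies all
  T F T  ✓ satisfies all
  T T F  ✗ fails (x3 ∨ ¬x1 ∨ ¬x2)
  T T T  ✓ satisfies all
3 of the 8 rows are models.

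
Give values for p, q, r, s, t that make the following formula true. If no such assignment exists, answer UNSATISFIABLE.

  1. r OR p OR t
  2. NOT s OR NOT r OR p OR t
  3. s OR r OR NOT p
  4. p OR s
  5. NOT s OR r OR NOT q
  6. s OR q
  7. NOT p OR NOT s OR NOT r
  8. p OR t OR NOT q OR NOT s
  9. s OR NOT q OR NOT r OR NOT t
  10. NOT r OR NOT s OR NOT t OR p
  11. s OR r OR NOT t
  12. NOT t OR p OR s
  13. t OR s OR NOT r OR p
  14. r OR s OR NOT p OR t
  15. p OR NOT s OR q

p: true,  q: false,  r: false,  s: true,  t: true

Try p = true.
Try s = true.
From the singleton clause (NOT r), r = false.
From the singleton clause (NOT q), q = false.
No clause remains; t is free.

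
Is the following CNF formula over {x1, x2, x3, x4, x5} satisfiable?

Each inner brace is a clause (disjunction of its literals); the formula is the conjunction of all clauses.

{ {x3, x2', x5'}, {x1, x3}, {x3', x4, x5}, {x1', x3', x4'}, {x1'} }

Satisfiable

The clause (x1') is unit, so x1 = 0.
The clause (x3) is unit, so x3 = 1.
Suppose x4 = 1.
All clauses hold; x2, x5 can take either value.
A satisfying assignment: x1 ↦ 0; x2 ↦ 1; x3 ↦ 1; x4 ↦ 1; x5 ↦ 1.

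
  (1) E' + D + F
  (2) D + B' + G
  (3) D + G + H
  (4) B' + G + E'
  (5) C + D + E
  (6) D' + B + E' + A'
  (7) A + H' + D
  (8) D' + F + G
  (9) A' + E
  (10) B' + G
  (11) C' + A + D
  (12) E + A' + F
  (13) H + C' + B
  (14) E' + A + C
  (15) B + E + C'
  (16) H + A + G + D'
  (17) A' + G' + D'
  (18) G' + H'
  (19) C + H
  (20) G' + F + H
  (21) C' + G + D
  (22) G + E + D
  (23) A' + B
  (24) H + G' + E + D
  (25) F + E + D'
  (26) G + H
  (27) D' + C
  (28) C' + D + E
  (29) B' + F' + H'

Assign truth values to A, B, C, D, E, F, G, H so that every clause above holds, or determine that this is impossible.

A: 0, B: 0, C: 1, D: 1, E: 1, F: 1, G: 0, H: 1

Suppose A = 0.
Suppose H = 1.
The clause (D) is unit, so D = 1.
The clause (G') is unit, so G = 0.
The clause (F) is unit, so F = 1.
The clause (B') is unit, so B = 0.
The clause (C) is unit, so C = 1.
The clause (E) is unit, so E = 1.
This assignment satisfies each clause.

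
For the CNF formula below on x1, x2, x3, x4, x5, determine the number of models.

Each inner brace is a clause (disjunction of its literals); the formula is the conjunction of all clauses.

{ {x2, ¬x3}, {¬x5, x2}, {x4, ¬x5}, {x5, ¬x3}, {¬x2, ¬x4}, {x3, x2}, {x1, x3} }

There are 2^5 = 32 truth assignments over (x1, x2, x3, x4, x5).
Split on x3. With x3 = True, the clauses containing x3 are satisfied and ¬x3 drops from the rest; 0 of the 2^4 = 16 assignments to the other variables satisfy what remains.
With x3 = False, by the same count on the reduced clause set, 1 assignment works.
(One model: x1=T, x2=T, x3=F, x4=F, x5=F.)
Total: 0 + 1 = 1.

1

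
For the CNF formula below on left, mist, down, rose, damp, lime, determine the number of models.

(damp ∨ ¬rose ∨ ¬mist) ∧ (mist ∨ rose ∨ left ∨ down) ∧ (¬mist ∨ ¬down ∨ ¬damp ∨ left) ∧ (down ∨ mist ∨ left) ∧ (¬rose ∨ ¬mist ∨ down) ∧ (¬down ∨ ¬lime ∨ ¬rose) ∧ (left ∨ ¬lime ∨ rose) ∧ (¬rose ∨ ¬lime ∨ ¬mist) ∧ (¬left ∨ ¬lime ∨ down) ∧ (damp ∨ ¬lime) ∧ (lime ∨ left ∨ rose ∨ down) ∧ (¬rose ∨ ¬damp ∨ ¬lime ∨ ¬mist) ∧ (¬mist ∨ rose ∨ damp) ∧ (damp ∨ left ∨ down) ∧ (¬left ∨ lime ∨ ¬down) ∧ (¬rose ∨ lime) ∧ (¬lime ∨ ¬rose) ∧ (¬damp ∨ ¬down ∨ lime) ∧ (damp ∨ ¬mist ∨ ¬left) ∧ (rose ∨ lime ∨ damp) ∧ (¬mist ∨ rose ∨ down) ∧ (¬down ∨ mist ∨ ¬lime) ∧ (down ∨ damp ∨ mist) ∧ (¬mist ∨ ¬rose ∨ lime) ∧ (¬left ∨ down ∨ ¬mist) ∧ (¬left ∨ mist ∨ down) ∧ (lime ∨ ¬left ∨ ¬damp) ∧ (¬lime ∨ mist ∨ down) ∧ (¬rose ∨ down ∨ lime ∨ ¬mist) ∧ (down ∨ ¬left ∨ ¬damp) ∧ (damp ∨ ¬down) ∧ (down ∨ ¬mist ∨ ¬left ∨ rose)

1

There are 2^6 = 64 truth assignments over (left, mist, down, rose, damp, lime).
Split on mist. With mist = True, the clauses containing mist are satisfied and ¬mist drops from the rest; 1 of the 2^5 = 32 assignments to the other variables satisfy what remains.
With mist = False, by the same count on the reduced clause set, 0 assignments work.
Total: 1 + 0 = 1.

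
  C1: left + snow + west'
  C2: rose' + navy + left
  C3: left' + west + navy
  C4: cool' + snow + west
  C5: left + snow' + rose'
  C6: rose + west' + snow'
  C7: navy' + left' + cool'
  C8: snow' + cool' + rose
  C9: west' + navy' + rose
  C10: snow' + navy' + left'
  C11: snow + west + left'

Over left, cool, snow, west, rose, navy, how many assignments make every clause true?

There are 2^6 = 64 truth assignments over (left, cool, snow, west, rose, navy).
Split on cool. With cool = 1, the clauses containing cool are satisfied and cool' drops from the rest; 3 of the 2^5 = 32 assignments to the other variables satisfy what remains.
With cool = 0, by the same count on the reduced clause set, 9 assignments work.
Total: 3 + 9 = 12.

12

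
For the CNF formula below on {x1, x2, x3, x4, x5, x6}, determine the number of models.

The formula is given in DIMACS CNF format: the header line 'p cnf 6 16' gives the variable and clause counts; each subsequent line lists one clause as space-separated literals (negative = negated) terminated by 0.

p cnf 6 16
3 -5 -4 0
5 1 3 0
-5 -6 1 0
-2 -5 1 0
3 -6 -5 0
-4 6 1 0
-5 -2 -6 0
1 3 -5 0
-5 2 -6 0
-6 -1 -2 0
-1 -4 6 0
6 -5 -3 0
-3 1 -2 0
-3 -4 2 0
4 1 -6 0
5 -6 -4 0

9

There are 2^6 = 64 truth assignments over (x1, x2, x3, x4, x5, x6).
Split on x2. With x2 = True, the clauses containing x2 are satisfied and ¬x2 drops from the rest; 3 of the 2^5 = 32 assignments to the other variables satisfy what remains.
With x2 = False, by the same count on the reduced clause set, 6 assignments work.
(One model: x1=F, x2=F, x3=T, x4=F, x5=F, x6=F.)
Total: 3 + 6 = 9.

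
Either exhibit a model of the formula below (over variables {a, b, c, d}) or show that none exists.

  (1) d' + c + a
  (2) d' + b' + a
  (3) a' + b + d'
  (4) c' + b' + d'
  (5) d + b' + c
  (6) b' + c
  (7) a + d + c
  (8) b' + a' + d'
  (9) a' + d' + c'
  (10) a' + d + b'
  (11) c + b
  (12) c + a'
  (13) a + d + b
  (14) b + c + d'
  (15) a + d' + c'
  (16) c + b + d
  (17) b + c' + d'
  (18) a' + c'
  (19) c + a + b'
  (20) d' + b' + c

a: 0; b: 1; c: 1; d: 0

Try b = 1.
The clause (c) is unit, so c = 1.
The clause (d') is unit, so d = 0.
The clause (a') is unit, so a = 0.
This assignment satisfies each clause.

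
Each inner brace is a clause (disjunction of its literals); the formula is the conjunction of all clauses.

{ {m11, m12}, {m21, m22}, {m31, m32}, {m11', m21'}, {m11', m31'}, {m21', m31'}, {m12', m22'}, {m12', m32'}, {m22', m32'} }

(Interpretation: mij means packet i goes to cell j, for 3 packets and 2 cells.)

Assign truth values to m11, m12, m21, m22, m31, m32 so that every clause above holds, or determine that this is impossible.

Branch on m11: set m11 = 1.
Unit clause (m21') forces m21 = 0.
Unit clause (m22) forces m22 = 1.
Unit clause (m31') forces m31 = 0.
Unit clause (m32) forces m32 = 1.
But (m32') is also a unit clause — contradiction.
Backtrack on m11: now try m11 = 0.
Unit clause (m12) forces m12 = 1.
Unit clause (m22') forces m22 = 0.
Unit clause (m21) forces m21 = 1.
Unit clause (m31') forces m31 = 0.
Unit clause (m32) forces m32 = 1.
But (m32') is also a unit clause — contradiction.
Either choice for m11 ends in contradiction.

UNSATISFIABLE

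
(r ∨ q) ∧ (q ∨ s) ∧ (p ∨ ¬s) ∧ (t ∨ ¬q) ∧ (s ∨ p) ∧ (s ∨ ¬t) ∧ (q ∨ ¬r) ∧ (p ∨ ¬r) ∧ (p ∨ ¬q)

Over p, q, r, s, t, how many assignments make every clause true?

2

There are 2^5 = 32 truth assignments over (p, q, r, s, t).
Split on t. With t = True, the clauses containing t are satisfied and ¬t drops from the rest; 2 of the 2^4 = 16 assignments to the other variables satisfy what remains.
With t = False, by the same count on the reduced clause set, 0 assignments work.
(One model: p=T, q=T, r=F, s=T, t=T.)
Total: 2 + 0 = 2.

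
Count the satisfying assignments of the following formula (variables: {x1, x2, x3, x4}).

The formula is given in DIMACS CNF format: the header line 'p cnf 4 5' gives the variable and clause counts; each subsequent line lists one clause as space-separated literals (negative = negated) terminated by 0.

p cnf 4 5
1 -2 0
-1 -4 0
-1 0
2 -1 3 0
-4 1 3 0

3

There are 2^4 = 16 truth assignments over (x1, x2, x3, x4).
Check each against the 5 clauses (columns in the order x1, x2, x3, x4):
  F F F F  ✓ satisfies all
  F F F T  ✗ fails (¬x4 ∨ x1 ∨ x3)
  F F T F  ✓ satisfies all
  F F T T  ✓ satisfies all
  F T F F  ✗ fails (x1 ∨ ¬x2)
  F T F T  ✗ fails (x1 ∨ ¬x2)
  F T T F  ✗ fails (x1 ∨ ¬x2)
  F T T T  ✗ fails (x1 ∨ ¬x2)
  T F F F  ✗ fails (¬x1)
  T F F T  ✗ fails (¬x1 ∨ ¬x4)
  T F T F  ✗ fails (¬x1)
  T F T T  ✗ fails (¬x1 ∨ ¬x4)
  T T F F  ✗ fails (¬x1)
  T T F T  ✗ fails (¬x1 ∨ ¬x4)
  T T T F  ✗ fails (¬x1)
  T T T T  ✗ fails (¬x1 ∨ ¬x4)
3 of the 16 rows are models.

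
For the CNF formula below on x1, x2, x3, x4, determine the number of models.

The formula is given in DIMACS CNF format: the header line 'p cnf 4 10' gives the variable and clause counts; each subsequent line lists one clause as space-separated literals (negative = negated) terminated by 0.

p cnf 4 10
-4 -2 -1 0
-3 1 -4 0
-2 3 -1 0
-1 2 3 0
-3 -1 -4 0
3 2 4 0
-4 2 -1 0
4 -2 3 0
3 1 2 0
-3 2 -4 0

There are 2^4 = 16 truth assignments over (x1, x2, x3, x4).
Check each against the 10 clauses (columns in the order x1, x2, x3, x4):
  F F F F  ✗ fails (x3 ∨ x2 ∨ x4)
  F F F T  ✗ fails (x3 ∨ x1 ∨ x2)
  F F T F  ✓ satisfies all
  F F T T  ✗ fails (¬x3 ∨ x1 ∨ ¬x4)
  F T F F  ✗ fails (x4 ∨ ¬x2 ∨ x3)
  F T F T  ✓ satisfies all
  F T T F  ✓ satisfies all
  F T T T  ✗ fails (¬x3 ∨ x1 ∨ ¬x4)
  T F F F  ✗ fails (¬x1 ∨ x2 ∨ x3)
  T F F T  ✗ fails (¬x1 ∨ x2 ∨ x3)
  T F T F  ✓ satisfies all
  T F T T  ✗ fails (¬x3 ∨ ¬x1 ∨ ¬x4)
  T T F F  ✗ fails (¬x2 ∨ x3 ∨ ¬x1)
  T T F T  ✗ fails (¬x4 ∨ ¬x2 ∨ ¬x1)
  T T T F  ✓ satisfies all
  T T T T  ✗ fails (¬x4 ∨ ¬x2 ∨ ¬x1)
5 of the 16 rows are models.

5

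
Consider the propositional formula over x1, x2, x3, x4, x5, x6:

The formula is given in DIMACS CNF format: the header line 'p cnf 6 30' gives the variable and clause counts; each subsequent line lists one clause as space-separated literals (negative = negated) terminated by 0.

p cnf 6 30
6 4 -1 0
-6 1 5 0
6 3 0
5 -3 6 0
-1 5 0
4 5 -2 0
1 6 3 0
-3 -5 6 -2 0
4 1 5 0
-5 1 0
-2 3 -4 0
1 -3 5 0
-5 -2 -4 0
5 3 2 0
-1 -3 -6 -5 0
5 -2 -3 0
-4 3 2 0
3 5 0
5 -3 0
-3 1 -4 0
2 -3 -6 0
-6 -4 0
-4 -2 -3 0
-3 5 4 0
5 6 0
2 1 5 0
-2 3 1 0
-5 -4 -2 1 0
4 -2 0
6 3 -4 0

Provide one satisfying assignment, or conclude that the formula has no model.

Suppose x6 = False.
Unit clause (x3) forces x3 = True.
Unit clause (x5) forces x5 = True.
Unit clause (¬x2) forces x2 = False.
Unit clause (x1) forces x1 = True.
Unit clause (x4) forces x4 = True.
This assignment satisfies each clause.

x1 ↦ True; x2 ↦ False; x3 ↦ True; x4 ↦ True; x5 ↦ True; x6 ↦ False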